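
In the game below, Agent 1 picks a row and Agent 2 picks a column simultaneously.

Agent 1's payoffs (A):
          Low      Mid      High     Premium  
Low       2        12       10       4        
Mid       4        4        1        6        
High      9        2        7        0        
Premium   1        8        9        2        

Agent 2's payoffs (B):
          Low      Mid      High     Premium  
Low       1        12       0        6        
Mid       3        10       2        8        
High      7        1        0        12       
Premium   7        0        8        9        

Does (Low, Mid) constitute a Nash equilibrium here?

Holding Agent 2 at Mid: Agent 1 gets 12 from Low, versus 4 from Mid, 2 from High, 8 from Premium. No profitable deviation for Agent 1.
Holding Agent 1 at Low: Agent 2 gets 12 from Mid, versus 1 from Low, 0 from High, 6 from Premium. No profitable deviation for Agent 2 either.

Yes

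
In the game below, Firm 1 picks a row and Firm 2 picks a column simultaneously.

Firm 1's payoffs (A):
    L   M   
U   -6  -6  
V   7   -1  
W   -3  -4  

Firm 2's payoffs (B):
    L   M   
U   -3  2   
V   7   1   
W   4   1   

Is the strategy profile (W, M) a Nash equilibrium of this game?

No

Holding Firm 2 at M: Firm 1 gets -4 from W but could get -1 by switching to V. Firm 1 has a profitable deviation.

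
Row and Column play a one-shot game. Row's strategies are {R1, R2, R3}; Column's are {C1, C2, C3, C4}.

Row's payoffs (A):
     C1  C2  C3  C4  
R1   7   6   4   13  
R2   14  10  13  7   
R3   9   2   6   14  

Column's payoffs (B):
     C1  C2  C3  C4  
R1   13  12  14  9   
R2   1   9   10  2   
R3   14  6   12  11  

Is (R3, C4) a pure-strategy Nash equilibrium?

Holding Column at C4: Row gets 14 from R3, versus 13 from R1, 7 from R2. No profitable deviation for Row.
Holding Row at R3: Column gets 11 from C4 but could get 14 by switching to C1. Column has a profitable deviation.

No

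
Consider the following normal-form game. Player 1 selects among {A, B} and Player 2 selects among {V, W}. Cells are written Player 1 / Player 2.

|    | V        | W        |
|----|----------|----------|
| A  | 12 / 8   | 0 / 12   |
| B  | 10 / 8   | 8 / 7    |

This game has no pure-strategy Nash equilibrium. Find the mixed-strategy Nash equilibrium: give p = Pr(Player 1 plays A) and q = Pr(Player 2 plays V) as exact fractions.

Each player's mixing probability is pinned down by making the *other* player indifferent.
Player 2 indifferent between V and W: p·8 + (1−p)·8 = p·12 + (1−p)·7 ⟹ 8 + 0p = 7 + 5p ⟹ p = 1/5.
Player 1 indifferent between A and B: q·12 + (1−q)·0 = q·10 + (1−q)·8 ⟹ 0 + 12q = 8 + 2q ⟹ q = 4/5.

p = 1/5, q = 4/5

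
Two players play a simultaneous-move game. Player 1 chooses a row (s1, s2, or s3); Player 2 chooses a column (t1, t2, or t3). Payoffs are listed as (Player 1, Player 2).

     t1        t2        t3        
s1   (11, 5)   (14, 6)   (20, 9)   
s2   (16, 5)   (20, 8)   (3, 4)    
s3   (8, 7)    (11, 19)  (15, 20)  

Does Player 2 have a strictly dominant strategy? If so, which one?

No strictly dominant strategy

A strategy is strictly dominant if it gives Player 2 a strictly higher payoff than every other strategy, against every choice by the opponent.
t1 is not dominant: against s1, t2 gives 6 > 5.
t2 is not dominant: against s1, t3 gives 9 > 6.
t3 is not dominant: against s2, t1 gives 5 > 4.
No single strategy is best against every opponent action.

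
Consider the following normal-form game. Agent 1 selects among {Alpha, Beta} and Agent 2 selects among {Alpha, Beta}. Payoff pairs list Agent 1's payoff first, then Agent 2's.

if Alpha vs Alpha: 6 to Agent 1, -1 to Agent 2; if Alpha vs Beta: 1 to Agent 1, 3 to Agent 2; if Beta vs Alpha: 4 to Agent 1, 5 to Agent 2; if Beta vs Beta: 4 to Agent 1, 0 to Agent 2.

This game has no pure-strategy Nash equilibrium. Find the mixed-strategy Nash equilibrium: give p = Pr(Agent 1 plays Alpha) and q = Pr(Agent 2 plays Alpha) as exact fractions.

p = 5/9, q = 3/5

Each player's mixing probability is pinned down by making the *other* player indifferent.
Agent 2 indifferent between Alpha and Beta: p·(-1) + (1−p)·5 = p·3 + (1−p)·0 ⟹ 5 + (-6)p = 0 + 3p ⟹ p = 5/9.
Agent 1 indifferent between Alpha and Beta: q·6 + (1−q)·1 = q·4 + (1−q)·4 ⟹ 1 + 5q = 4 + 0q ⟹ q = 3/5.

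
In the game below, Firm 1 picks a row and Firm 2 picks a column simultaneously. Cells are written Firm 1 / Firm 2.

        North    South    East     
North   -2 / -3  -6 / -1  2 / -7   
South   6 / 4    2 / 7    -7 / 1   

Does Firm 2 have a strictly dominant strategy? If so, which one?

Check whether one of Firm 2's strategies beats all alternatives regardless of what the opponent does.
South strictly dominates: vs North: -1 > each of {-3, -7}; vs South: 7 > each of {4, 1}.

South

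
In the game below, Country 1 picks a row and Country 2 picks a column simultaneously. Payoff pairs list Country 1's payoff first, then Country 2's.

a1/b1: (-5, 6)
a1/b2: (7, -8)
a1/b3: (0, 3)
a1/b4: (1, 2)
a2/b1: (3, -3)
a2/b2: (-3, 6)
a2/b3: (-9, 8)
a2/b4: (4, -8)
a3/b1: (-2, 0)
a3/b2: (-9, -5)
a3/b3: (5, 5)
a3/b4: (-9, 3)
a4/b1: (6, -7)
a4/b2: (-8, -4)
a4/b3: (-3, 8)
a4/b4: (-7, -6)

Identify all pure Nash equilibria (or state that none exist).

A profile is a Nash equilibrium when each player is best-responding to the other.
Country 1's best responses — vs b1: a4 (payoff 6); vs b2: a1 (payoff 7); vs b3: a3 (payoff 5); vs b4: a2 (payoff 4).
Country 2's best responses — vs a1: b1 (payoff 6); vs a2: b3 (payoff 8); vs a3: b3 (payoff 5); vs a4: b3 (payoff 8).
The only mutual best response is (a3, b3); neither player gains by switching there.

(a3, b3)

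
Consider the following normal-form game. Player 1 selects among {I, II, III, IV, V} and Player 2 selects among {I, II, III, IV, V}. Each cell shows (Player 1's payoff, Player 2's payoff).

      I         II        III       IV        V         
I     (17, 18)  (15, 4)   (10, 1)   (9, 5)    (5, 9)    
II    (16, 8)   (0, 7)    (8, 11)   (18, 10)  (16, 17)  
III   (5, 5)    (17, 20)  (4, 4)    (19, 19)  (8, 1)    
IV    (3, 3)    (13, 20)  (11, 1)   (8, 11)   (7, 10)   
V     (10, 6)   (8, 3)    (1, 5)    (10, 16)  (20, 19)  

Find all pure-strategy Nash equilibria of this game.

(I, I), (III, II), and (V, V)

Check mutual best responses: a cell is a NE iff neither player can gain by unilaterally deviating.
Player 1's best responses — vs I: I (payoff 17); vs II: III (payoff 17); vs III: IV (payoff 11); vs IV: III (payoff 19); vs V: V (payoff 20).
Player 2's best responses — vs I: I (payoff 18); vs II: V (payoff 17); vs III: II (payoff 20); vs IV: II (payoff 20); vs V: V (payoff 19).
Mutual best responses occur at (I, I), (III, II), and (V, V); at each, neither player gains by switching.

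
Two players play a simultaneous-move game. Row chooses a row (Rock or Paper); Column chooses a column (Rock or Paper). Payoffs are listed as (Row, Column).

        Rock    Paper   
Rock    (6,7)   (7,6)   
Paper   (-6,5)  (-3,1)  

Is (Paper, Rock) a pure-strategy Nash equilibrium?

Holding Column at Rock: Row gets -6 from Paper but could get 6 by switching to Rock. Row has a profitable deviation.

No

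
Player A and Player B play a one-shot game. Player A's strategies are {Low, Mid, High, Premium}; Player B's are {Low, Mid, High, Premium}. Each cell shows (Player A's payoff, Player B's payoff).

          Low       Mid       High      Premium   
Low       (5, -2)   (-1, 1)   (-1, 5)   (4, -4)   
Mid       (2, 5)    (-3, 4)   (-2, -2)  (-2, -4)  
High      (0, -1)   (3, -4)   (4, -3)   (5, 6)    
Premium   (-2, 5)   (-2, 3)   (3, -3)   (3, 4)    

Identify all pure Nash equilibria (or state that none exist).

A profile is a Nash equilibrium when each player is best-responding to the other.
Player A's best responses — vs Low: Low (payoff 5); vs Mid: High (payoff 3); vs High: High (payoff 4); vs Premium: High (payoff 5).
Player B's best responses — vs Low: High (payoff 5); vs Mid: Low (payoff 5); vs High: Premium (payoff 6); vs Premium: Low (payoff 5).
The only mutual best response is (High, Premium); neither player gains by switching there.

(High, Premium)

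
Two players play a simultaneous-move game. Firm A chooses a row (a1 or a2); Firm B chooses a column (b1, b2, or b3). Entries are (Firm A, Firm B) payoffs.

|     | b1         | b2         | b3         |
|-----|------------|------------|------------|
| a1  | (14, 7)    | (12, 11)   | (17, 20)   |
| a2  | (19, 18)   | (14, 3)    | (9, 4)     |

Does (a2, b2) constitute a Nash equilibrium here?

Holding Firm B at b2: Firm A gets 14 from a2, versus 12 from a1. No profitable deviation for Firm A.
Holding Firm A at a2: Firm B gets 3 from b2 but could get 18 by switching to b1. Firm B has a profitable deviation.

No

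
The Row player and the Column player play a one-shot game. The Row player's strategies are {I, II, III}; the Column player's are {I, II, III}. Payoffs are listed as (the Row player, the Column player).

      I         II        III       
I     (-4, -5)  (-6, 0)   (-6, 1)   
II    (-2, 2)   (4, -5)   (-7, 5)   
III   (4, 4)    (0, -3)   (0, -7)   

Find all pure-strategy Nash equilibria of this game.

Find each player's best response to every opponent strategy; NE are the intersections.
The Row player's best responses — vs I: III (payoff 4); vs II: II (payoff 4); vs III: III (payoff 0).
The Column player's best responses — vs I: III (payoff 1); vs II: III (payoff 5); vs III: I (payoff 4).
The only mutual best response is (III, I); neither player gains by switching there.

(III, I)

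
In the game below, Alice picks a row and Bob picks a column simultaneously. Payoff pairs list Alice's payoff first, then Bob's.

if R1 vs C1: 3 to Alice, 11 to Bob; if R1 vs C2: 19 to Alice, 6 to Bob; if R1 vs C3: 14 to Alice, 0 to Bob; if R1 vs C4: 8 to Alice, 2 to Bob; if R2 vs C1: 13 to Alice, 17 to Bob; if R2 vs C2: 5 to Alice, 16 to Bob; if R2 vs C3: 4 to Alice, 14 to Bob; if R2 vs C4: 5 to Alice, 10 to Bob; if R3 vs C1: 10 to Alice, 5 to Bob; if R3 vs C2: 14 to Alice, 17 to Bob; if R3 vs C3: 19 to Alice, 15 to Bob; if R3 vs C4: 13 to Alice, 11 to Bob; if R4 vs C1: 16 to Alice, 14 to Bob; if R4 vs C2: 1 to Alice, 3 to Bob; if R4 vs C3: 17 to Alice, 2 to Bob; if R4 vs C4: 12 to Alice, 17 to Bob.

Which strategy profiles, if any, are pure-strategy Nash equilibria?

Find each player's best response to every opponent strategy; NE are the intersections.
Alice's best responses — vs C1: R4 (payoff 16); vs C2: R1 (payoff 19); vs C3: R3 (payoff 19); vs C4: R3 (payoff 13).
Bob's best responses — vs R1: C1 (payoff 11); vs R2: C1 (payoff 17); vs R3: C2 (payoff 17); vs R4: C4 (payoff 17).
No cell has both players best-responding. For instance, Alice's best reply to C4 is R3, but against R3 Bob prefers C2 over C4.

There is no pure-strategy Nash equilibrium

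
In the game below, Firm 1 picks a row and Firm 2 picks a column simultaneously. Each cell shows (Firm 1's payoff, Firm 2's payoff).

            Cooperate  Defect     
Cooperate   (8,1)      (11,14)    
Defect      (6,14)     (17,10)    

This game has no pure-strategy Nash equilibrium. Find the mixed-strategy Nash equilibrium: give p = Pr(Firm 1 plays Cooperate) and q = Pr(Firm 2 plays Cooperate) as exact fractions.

Each player's mixing probability is pinned down by making the *other* player indifferent.
Firm 2 indifferent between Cooperate and Defect: p·1 + (1−p)·14 = p·14 + (1−p)·10 ⟹ 14 + (-13)p = 10 + 4p ⟹ p = 4/17.
Firm 1 indifferent between Cooperate and Defect: q·8 + (1−q)·11 = q·6 + (1−q)·17 ⟹ 11 + (-3)q = 17 + (-11)q ⟹ q = 3/4.

p = 4/17, q = 3/4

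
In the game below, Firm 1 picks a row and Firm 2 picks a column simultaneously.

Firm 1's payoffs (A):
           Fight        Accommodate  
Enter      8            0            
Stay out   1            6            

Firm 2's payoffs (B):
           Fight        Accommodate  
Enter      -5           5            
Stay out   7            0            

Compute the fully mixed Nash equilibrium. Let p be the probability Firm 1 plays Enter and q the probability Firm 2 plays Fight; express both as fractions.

In a mixed NE each player is indifferent between their pure strategies, so the opponent's mix sets the indifference.
Firm 2 indifferent between Fight and Accommodate: p·(-5) + (1−p)·7 = p·5 + (1−p)·0 ⟹ 7 + (-12)p = 0 + 5p ⟹ p = 7/17.
Firm 1 indifferent between Enter and Stay out: q·8 + (1−q)·0 = q·1 + (1−q)·6 ⟹ 0 + 8q = 6 + (-5)q ⟹ q = 6/13.

p = 7/17, q = 6/13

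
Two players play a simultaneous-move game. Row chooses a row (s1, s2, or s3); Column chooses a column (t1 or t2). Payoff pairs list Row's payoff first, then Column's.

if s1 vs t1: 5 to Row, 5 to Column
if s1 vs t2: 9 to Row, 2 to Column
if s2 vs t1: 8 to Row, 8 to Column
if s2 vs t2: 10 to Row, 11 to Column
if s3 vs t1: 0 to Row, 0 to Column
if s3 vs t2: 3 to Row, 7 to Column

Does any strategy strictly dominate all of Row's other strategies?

s2

Check whether one of Row's strategies beats all alternatives regardless of what the opponent does.
s2 strictly dominates: vs t1: 8 > each of {5, 0}; vs t2: 10 > each of {9, 3}.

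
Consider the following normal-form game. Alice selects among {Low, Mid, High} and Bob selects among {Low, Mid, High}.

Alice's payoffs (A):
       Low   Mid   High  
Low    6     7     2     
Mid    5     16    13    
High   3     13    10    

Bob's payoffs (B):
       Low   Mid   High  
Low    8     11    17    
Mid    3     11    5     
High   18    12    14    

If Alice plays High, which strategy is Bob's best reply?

With Alice fixed at High, Bob's payoffs are: Low → 18, Mid → 12, High → 14.
The maximum is 18, achieved by Low.

Low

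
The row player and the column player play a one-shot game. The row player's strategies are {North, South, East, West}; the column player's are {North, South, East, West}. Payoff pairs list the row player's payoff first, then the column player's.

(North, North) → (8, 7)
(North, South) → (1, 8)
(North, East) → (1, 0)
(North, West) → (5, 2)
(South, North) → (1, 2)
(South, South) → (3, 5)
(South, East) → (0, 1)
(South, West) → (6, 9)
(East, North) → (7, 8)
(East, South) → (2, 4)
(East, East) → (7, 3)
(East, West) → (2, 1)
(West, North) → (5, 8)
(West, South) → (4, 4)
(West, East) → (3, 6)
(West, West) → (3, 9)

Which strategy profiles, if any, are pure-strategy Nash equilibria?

Check mutual best responses: a cell is a NE iff neither player can gain by unilaterally deviating.
The row player's best responses — vs North: North (payoff 8); vs South: West (payoff 4); vs East: East (payoff 7); vs West: South (payoff 6).
The column player's best responses — vs North: South (payoff 8); vs South: West (payoff 9); vs East: North (payoff 8); vs West: West (payoff 9).
The only mutual best response is (South, West); neither player gains by switching there.

(South, West)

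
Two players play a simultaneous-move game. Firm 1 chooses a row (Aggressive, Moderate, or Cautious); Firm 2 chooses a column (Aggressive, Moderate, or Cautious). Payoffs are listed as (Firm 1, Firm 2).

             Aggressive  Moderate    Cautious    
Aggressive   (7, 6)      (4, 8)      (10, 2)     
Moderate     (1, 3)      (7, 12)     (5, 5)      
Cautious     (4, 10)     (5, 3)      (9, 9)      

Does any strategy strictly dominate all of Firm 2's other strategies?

A strategy is strictly dominant if it gives Firm 2 a strictly higher payoff than every other strategy, against every choice by the opponent.
Aggressive is not dominant: against Aggressive, Moderate gives 8 > 6.
Moderate is not dominant: against Cautious, Aggressive gives 10 > 3.
Cautious is not dominant: against Aggressive, Aggressive gives 6 > 2.
No single strategy is best against every opponent action.

None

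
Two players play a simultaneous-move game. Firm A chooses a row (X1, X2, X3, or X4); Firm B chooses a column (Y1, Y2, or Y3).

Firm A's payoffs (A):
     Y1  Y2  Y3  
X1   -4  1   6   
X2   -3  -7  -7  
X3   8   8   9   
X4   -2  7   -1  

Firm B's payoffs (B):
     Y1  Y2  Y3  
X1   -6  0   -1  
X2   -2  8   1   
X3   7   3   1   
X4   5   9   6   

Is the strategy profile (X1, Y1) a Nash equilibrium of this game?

No

Holding Firm B at Y1: Firm A gets -4 from X1 but could get 8 by switching to X3. Firm A has a profitable deviation.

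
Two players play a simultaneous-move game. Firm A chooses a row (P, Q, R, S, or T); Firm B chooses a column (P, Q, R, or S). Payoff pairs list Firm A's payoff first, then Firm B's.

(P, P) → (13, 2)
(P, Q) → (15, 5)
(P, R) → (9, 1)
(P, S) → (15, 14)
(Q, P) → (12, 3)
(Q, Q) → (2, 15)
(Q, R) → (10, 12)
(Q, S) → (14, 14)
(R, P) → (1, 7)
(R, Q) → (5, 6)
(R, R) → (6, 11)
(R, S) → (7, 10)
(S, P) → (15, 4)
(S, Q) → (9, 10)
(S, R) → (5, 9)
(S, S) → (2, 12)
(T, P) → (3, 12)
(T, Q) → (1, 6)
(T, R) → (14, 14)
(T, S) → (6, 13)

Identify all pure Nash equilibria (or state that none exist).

Check mutual best responses: a cell is a NE iff neither player can gain by unilaterally deviating.
Firm A's best responses — vs P: S (payoff 15); vs Q: P (payoff 15); vs R: T (payoff 14); vs S: P (payoff 15).
Firm B's best responses — vs P: S (payoff 14); vs Q: Q (payoff 15); vs R: R (payoff 11); vs S: S (payoff 12); vs T: R (payoff 14).
Mutual best responses occur at (P, S) and (T, R); at each, neither player gains by switching.

(P, S) and (T, R)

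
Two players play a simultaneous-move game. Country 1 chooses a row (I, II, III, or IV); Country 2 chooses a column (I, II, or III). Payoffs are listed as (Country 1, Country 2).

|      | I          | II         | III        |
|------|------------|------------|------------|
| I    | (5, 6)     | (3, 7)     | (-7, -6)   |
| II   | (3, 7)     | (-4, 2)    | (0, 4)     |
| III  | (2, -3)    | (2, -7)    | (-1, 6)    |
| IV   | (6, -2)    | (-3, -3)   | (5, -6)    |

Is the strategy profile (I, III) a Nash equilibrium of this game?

Holding Country 2 at III: Country 1 gets -7 from I but could get 5 by switching to IV. Country 1 has a profitable deviation.

No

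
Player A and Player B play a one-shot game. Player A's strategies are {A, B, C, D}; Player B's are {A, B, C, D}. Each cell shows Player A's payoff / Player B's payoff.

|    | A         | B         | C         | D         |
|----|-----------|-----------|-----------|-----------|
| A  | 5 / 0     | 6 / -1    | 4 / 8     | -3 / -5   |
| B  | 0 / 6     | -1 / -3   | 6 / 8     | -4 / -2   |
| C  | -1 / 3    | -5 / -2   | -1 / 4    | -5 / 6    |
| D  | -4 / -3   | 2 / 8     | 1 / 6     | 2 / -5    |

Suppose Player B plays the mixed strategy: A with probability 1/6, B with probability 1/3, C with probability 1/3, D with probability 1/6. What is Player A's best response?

A

Compute Player A's expected payoff from each pure strategy against the given mix.
A: (1/6)·5 + (1/3)·6 + (1/3)·4 + (1/6)·(-3) = 11/3
B: (1/6)·0 + (1/3)·(-1) + (1/3)·6 + (1/6)·(-4) = 1
C: (1/6)·(-1) + (1/3)·(-5) + (1/3)·(-1) + (1/6)·(-5) = -3
D: (1/6)·(-4) + (1/3)·2 + (1/3)·1 + (1/6)·2 = 2/3
Highest expected payoff is 11/3, from A.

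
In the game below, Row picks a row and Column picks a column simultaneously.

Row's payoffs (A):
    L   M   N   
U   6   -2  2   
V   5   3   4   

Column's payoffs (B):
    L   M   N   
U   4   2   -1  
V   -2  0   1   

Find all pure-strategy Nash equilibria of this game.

(U, L) and (V, N)

Check mutual best responses: a cell is a NE iff neither player can gain by unilaterally deviating.
Row's best responses — vs L: U (payoff 6); vs M: V (payoff 3); vs N: V (payoff 4).
Column's best responses — vs U: L (payoff 4); vs V: N (payoff 1).
Mutual best responses occur at (U, L) and (V, N); at each, neither player gains by switching.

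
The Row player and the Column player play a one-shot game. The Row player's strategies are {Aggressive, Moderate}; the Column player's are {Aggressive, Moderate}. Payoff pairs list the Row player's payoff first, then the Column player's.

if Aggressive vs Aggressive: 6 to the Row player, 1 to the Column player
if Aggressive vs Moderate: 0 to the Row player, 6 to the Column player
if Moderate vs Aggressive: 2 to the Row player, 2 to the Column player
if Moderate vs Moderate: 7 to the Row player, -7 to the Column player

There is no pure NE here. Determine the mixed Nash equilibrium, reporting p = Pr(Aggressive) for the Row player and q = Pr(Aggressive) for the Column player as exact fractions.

p = 9/14, q = 7/11

Each player's mixing probability is pinned down by making the *other* player indifferent.
The Column player indifferent between Aggressive and Moderate: p·1 + (1−p)·2 = p·6 + (1−p)·(-7) ⟹ 2 + (-1)p = (-7) + 13p ⟹ p = 9/14.
The Row player indifferent between Aggressive and Moderate: q·6 + (1−q)·0 = q·2 + (1−q)·7 ⟹ 0 + 6q = 7 + (-5)q ⟹ q = 7/11.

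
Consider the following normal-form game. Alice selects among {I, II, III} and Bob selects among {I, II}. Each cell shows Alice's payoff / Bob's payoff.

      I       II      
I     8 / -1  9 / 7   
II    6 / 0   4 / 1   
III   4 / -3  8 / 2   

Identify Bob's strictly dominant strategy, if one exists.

A strategy is strictly dominant if it gives Bob a strictly higher payoff than every other strategy, against every choice by the opponent.
II strictly dominates: vs I: 7 > -1; vs II: 1 > 0; vs III: 2 > -3.

II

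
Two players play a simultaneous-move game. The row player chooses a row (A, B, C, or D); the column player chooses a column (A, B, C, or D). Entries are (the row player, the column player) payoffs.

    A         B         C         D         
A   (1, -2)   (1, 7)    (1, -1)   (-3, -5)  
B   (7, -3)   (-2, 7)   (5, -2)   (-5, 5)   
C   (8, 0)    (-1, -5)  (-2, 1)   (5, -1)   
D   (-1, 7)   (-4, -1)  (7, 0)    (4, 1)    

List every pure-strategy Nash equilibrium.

(A, B)

Check mutual best responses: a cell is a NE iff neither player can gain by unilaterally deviating.
The row player's best responses — vs A: C (payoff 8); vs B: A (payoff 1); vs C: D (payoff 7); vs D: C (payoff 5).
The column player's best responses — vs A: B (payoff 7); vs B: B (payoff 7); vs C: C (payoff 1); vs D: A (payoff 7).
The only mutual best response is (A, B); neither player gains by switching there.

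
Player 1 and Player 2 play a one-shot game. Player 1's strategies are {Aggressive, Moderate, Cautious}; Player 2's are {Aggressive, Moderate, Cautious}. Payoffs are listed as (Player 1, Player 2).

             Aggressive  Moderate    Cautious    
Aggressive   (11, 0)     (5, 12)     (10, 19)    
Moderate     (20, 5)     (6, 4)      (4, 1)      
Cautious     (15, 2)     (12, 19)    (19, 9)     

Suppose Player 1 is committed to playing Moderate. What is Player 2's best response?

Aggressive

With Player 1 fixed at Moderate, Player 2's payoffs are: Aggressive → 5, Moderate → 4, Cautious → 1.
The maximum is 5, achieved by Aggressive.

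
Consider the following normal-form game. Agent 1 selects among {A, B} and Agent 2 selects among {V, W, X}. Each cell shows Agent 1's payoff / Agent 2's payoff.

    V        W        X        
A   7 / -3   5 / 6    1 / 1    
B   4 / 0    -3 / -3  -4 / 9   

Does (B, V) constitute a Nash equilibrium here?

Holding Agent 2 at V: Agent 1 gets 4 from B but could get 7 by switching to A. Agent 1 has a profitable deviation.

No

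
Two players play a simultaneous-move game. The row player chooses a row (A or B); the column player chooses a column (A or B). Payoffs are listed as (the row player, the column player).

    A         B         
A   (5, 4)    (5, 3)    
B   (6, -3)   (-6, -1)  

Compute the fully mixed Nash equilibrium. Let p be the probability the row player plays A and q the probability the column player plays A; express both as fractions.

In a mixed NE each player is indifferent between their pure strategies, so the opponent's mix sets the indifference.
The column player indifferent between A and B: p·4 + (1−p)·(-3) = p·3 + (1−p)·(-1) ⟹ (-3) + 7p = (-1) + 4p ⟹ p = 2/3.
The row player indifferent between A and B: q·5 + (1−q)·5 = q·6 + (1−q)·(-6) ⟹ 5 + 0q = (-6) + 12q ⟹ q = 11/12.

p = 2/3, q = 11/12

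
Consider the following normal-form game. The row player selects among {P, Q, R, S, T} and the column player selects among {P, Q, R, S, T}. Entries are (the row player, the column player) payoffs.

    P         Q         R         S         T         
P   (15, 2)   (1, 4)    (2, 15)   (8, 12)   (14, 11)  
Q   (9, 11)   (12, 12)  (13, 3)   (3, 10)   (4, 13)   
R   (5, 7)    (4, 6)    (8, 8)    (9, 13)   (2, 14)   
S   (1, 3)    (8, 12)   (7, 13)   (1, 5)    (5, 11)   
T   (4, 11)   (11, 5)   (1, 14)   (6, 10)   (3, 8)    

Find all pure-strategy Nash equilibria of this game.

A profile is a Nash equilibrium when each player is best-responding to the other.
The row player's best responses — vs P: P (payoff 15); vs Q: Q (payoff 12); vs R: Q (payoff 13); vs S: R (payoff 9); vs T: P (payoff 14).
The column player's best responses — vs P: R (payoff 15); vs Q: T (payoff 13); vs R: T (payoff 14); vs S: R (payoff 13); vs T: R (payoff 14).
No cell has both players best-responding. For instance, the row player's best reply to P is P, but against P the column player prefers R over P.

None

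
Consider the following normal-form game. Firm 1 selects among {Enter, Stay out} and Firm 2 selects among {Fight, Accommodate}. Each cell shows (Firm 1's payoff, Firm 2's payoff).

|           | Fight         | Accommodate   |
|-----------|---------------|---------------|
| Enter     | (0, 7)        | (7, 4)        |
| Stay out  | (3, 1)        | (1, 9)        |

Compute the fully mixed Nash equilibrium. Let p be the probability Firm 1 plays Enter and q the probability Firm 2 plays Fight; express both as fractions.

In a mixed NE each player is indifferent between their pure strategies, so the opponent's mix sets the indifference.
Firm 2 indifferent between Fight and Accommodate: p·7 + (1−p)·1 = p·4 + (1−p)·9 ⟹ 1 + 6p = 9 + (-5)p ⟹ p = 8/11.
Firm 1 indifferent between Enter and Stay out: q·0 + (1−q)·7 = q·3 + (1−q)·1 ⟹ 7 + (-7)q = 1 + 2q ⟹ q = 2/3.

p = 8/11, q = 2/3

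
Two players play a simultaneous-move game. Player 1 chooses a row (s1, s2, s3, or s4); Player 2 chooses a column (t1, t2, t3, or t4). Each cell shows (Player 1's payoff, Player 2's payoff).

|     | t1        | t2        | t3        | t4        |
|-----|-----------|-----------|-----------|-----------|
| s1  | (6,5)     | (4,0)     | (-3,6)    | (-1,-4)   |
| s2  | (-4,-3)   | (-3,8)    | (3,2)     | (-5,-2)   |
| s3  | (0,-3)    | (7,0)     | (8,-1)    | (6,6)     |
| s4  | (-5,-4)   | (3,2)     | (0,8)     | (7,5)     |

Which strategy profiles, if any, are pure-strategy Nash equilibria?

Find each player's best response to every opponent strategy; NE are the intersections.
Player 1's best responses — vs t1: s1 (payoff 6); vs t2: s3 (payoff 7); vs t3: s3 (payoff 8); vs t4: s4 (payoff 7).
Player 2's best responses — vs s1: t3 (payoff 6); vs s2: t2 (payoff 8); vs s3: t4 (payoff 6); vs s4: t3 (payoff 8).
No cell has both players best-responding. For instance, Player 1's best reply to t1 is s1, but against s1 Player 2 prefers t3 over t1.

There is no pure-strategy Nash equilibrium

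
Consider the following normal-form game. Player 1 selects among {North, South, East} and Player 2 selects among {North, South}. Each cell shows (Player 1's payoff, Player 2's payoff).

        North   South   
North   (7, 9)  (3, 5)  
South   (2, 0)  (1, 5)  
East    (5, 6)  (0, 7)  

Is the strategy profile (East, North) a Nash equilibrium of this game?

Holding Player 2 at North: Player 1 gets 5 from East but could get 7 by switching to North. Player 1 has a profitable deviation.

No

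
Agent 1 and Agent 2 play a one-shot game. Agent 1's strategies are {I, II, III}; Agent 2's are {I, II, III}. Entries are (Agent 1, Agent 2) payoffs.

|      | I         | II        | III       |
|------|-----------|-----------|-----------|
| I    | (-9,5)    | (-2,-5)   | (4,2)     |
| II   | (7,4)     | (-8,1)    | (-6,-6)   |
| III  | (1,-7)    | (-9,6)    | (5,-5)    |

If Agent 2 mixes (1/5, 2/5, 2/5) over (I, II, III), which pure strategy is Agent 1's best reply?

I

Compute Agent 1's expected payoff from each pure strategy against the given mix.
I: (1/5)·(-9) + (2/5)·(-2) + (2/5)·4 = -1
II: (1/5)·7 + (2/5)·(-8) + (2/5)·(-6) = -21/5
III: (1/5)·1 + (2/5)·(-9) + (2/5)·5 = -7/5
Highest expected payoff is -1, from I.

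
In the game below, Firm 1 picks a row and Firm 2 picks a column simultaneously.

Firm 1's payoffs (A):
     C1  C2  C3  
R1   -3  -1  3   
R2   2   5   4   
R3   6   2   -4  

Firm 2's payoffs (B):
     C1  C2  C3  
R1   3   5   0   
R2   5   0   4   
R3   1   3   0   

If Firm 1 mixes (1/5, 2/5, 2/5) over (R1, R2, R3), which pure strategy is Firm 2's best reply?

Firm 2's best reply maximizes expected payoff against the mix.
C1: (1/5)·3 + (2/5)·5 + (2/5)·1 = 3
C2: (1/5)·5 + (2/5)·0 + (2/5)·3 = 11/5
C3: (1/5)·0 + (2/5)·4 + (2/5)·0 = 8/5
Highest expected payoff is 3, from C1.

C1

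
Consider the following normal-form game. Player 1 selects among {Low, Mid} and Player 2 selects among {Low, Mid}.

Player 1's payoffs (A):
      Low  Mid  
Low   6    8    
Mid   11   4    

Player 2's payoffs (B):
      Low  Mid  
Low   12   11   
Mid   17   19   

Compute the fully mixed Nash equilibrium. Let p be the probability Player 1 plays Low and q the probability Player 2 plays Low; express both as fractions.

p = 2/3, q = 4/9

In a mixed NE each player is indifferent between their pure strategies, so the opponent's mix sets the indifference.
Player 2 indifferent between Low and Mid: p·12 + (1−p)·17 = p·11 + (1−p)·19 ⟹ 17 + (-5)p = 19 + (-8)p ⟹ p = 2/3.
Player 1 indifferent between Low and Mid: q·6 + (1−q)·8 = q·11 + (1−q)·4 ⟹ 8 + (-2)q = 4 + 7q ⟹ q = 4/9.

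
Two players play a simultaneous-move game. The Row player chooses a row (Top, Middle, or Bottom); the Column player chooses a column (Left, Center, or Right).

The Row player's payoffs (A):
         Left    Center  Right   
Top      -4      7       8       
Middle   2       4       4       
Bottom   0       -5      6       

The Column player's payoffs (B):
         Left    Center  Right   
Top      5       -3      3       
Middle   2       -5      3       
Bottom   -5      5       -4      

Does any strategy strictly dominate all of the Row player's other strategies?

None

A strategy is strictly dominant if it gives the Row player a strictly higher payoff than every other strategy, against every choice by the opponent.
Top is not dominant: against Left, Middle gives 2 > -4.
Middle is not dominant: against Center, Top gives 7 > 4.
Bottom is not dominant: against Left, Middle gives 2 > 0.
No single strategy is best against every opponent action.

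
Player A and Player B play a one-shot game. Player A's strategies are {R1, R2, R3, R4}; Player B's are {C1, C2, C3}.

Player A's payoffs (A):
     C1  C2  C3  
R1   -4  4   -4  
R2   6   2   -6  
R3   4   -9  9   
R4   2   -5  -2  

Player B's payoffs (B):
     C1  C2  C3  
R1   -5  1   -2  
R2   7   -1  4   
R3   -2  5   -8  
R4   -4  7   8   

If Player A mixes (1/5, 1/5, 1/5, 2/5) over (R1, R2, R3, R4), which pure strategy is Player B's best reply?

Player B's best reply maximizes expected payoff against the mix.
C1: (1/5)·(-5) + (1/5)·7 + (1/5)·(-2) + (2/5)·(-4) = -8/5
C2: (1/5)·1 + (1/5)·(-1) + (1/5)·5 + (2/5)·7 = 19/5
C3: (1/5)·(-2) + (1/5)·4 + (1/5)·(-8) + (2/5)·8 = 2
Highest expected payoff is 19/5, from C2.

C2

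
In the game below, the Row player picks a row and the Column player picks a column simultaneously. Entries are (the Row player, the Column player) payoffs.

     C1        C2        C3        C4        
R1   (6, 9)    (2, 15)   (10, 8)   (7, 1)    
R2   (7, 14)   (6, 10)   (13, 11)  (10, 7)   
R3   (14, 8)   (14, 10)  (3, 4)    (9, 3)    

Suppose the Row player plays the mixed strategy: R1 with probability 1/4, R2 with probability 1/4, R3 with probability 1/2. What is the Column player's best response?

C2

The Column player's best reply maximizes expected payoff against the mix.
C1: (1/4)·9 + (1/4)·14 + (1/2)·8 = 39/4
C2: (1/4)·15 + (1/4)·10 + (1/2)·10 = 45/4
C3: (1/4)·8 + (1/4)·11 + (1/2)·4 = 27/4
C4: (1/4)·1 + (1/4)·7 + (1/2)·3 = 7/2
Highest expected payoff is 45/4, from C2.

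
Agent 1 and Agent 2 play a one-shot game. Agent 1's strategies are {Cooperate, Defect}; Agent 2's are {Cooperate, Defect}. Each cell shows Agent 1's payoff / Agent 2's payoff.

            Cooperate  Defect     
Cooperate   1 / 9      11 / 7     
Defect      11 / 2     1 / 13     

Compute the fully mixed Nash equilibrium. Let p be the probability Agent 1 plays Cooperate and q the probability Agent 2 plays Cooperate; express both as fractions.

p = 11/13, q = 1/2

In a mixed NE each player is indifferent between their pure strategies, so the opponent's mix sets the indifference.
Agent 2 indifferent between Cooperate and Defect: p·9 + (1−p)·2 = p·7 + (1−p)·13 ⟹ 2 + 7p = 13 + (-6)p ⟹ p = 11/13.
Agent 1 indifferent between Cooperate and Defect: q·1 + (1−q)·11 = q·11 + (1−q)·1 ⟹ 11 + (-10)q = 1 + 10q ⟹ q = 1/2.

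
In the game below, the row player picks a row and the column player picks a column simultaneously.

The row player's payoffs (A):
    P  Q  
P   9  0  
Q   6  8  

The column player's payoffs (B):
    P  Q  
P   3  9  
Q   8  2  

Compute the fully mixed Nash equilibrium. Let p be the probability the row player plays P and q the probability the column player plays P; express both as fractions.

p = 1/2, q = 8/11

Each player's mixing probability is pinned down by making the *other* player indifferent.
The column player indifferent between P and Q: p·3 + (1−p)·8 = p·9 + (1−p)·2 ⟹ 8 + (-5)p = 2 + 7p ⟹ p = 1/2.
The row player indifferent between P and Q: q·9 + (1−q)·0 = q·6 + (1−q)·8 ⟹ 0 + 9q = 8 + (-2)q ⟹ q = 8/11.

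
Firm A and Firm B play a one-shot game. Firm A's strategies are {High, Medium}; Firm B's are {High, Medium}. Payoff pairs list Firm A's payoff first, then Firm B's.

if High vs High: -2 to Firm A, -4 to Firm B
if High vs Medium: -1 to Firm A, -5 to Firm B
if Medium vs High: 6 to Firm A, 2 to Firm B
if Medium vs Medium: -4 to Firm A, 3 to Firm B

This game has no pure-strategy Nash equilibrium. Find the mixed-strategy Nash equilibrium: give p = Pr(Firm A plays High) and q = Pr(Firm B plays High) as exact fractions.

Each player's mixing probability is pinned down by making the *other* player indifferent.
Firm B indifferent between High and Medium: p·(-4) + (1−p)·2 = p·(-5) + (1−p)·3 ⟹ 2 + (-6)p = 3 + (-8)p ⟹ p = 1/2.
Firm A indifferent between High and Medium: q·(-2) + (1−q)·(-1) = q·6 + (1−q)·(-4) ⟹ (-1) + (-1)q = (-4) + 10q ⟹ q = 3/11.

p = 1/2, q = 3/11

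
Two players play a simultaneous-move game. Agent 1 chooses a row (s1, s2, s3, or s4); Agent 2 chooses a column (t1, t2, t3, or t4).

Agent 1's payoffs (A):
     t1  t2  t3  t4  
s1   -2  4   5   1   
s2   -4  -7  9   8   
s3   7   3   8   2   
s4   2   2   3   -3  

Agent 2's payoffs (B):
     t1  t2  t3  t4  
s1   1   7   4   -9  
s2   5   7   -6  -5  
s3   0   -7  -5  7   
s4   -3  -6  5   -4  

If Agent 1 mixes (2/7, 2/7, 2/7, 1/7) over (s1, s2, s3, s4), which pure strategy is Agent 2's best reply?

t1

Compute Agent 2's expected payoff from each pure strategy against the given mix.
t1: (2/7)·1 + (2/7)·5 + (2/7)·0 + (1/7)·(-3) = 9/7
t2: (2/7)·7 + (2/7)·7 + (2/7)·(-7) + (1/7)·(-6) = 8/7
t3: (2/7)·4 + (2/7)·(-6) + (2/7)·(-5) + (1/7)·5 = -9/7
t4: (2/7)·(-9) + (2/7)·(-5) + (2/7)·7 + (1/7)·(-4) = -18/7
Highest expected payoff is 9/7, from t1.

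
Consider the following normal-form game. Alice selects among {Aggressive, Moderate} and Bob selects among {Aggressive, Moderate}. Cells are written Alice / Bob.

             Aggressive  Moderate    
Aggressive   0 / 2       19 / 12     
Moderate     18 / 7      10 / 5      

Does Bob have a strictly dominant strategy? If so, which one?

A strategy is strictly dominant if it gives Bob a strictly higher payoff than every other strategy, against every choice by the opponent.
Aggressive is not dominant: against Aggressive, Moderate gives 12 > 2.
Moderate is not dominant: against Moderate, Aggressive gives 7 > 5.
No single strategy is best against every opponent action.

None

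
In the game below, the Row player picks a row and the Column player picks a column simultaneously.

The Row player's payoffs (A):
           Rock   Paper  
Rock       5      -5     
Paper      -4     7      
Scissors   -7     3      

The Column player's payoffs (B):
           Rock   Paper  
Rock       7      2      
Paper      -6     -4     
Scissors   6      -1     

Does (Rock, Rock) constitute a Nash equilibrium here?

Holding the Column player at Rock: the Row player gets 5 from Rock, versus -4 from Paper, -7 from Scissors. No profitable deviation for the Row player.
Holding the Row player at Rock: the Column player gets 7 from Rock, versus 2 from Paper. No profitable deviation for the Column player either.

Yes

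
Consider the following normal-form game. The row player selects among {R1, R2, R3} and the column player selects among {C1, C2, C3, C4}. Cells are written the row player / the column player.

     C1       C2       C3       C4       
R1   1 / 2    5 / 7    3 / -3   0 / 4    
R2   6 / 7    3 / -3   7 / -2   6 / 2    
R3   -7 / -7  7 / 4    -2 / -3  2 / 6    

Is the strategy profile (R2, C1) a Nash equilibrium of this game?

Yes

Holding the column player at C1: the row player gets 6 from R2, versus 1 from R1, -7 from R3. No profitable deviation for the row player.
Holding the row player at R2: the column player gets 7 from C1, versus -3 from C2, -2 from C3, 2 from C4. No profitable deviation for the column player either.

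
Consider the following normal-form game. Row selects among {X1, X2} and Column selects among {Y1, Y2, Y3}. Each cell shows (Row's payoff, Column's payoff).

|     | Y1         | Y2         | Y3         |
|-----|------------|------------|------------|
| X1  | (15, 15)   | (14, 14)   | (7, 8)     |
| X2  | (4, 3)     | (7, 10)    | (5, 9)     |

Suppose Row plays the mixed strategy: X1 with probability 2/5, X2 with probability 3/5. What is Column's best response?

Y2

Compute Column's expected payoff from each pure strategy against the given mix.
Y1: (2/5)·15 + (3/5)·3 = 39/5
Y2: (2/5)·14 + (3/5)·10 = 58/5
Y3: (2/5)·8 + (3/5)·9 = 43/5
Highest expected payoff is 58/5, from Y2.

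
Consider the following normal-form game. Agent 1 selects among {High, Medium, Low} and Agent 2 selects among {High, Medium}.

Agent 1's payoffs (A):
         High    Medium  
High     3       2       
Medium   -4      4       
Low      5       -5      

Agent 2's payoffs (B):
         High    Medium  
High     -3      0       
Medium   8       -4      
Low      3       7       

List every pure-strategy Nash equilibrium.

None

Check mutual best responses: a cell is a NE iff neither player can gain by unilaterally deviating.
Agent 1's best responses — vs High: Low (payoff 5); vs Medium: Medium (payoff 4).
Agent 2's best responses — vs High: Medium (payoff 0); vs Medium: High (payoff 8); vs Low: Medium (payoff 7).
No cell has both players best-responding. For instance, Agent 1's best reply to High is Low, but against Low Agent 2 prefers Medium over High.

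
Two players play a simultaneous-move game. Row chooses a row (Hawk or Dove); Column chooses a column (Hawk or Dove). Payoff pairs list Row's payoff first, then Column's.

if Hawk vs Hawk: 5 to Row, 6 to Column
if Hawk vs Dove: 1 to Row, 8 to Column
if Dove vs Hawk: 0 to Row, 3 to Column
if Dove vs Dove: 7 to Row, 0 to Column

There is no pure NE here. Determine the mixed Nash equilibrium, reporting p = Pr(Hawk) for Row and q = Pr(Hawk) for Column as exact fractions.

p = 3/5, q = 6/11

In a mixed NE each player is indifferent between their pure strategies, so the opponent's mix sets the indifference.
Column indifferent between Hawk and Dove: p·6 + (1−p)·3 = p·8 + (1−p)·0 ⟹ 3 + 3p = 0 + 8p ⟹ p = 3/5.
Row indifferent between Hawk and Dove: q·5 + (1−q)·1 = q·0 + (1−q)·7 ⟹ 1 + 4q = 7 + (-7)q ⟹ q = 6/11.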